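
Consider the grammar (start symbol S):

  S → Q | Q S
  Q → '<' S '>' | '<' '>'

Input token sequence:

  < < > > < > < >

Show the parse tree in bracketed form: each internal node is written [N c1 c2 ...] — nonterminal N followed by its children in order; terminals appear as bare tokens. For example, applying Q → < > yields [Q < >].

[S [Q < [S [Q < >]] >] [S [Q < >] [S [Q < >]]]]

S
Q S
< S > S
< Q > S
< < > > S
< < > > Q S
< < > > < > S
< < > > < > Q
< < > > < > < >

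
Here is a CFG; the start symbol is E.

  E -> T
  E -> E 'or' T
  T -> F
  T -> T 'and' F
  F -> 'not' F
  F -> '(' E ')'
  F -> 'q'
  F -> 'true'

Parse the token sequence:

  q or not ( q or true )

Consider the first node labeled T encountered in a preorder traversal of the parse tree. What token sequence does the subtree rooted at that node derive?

[E [E [T [F q]]] or [T [F not [F ( [E [E [T [F q]]] or [T [F true]]] )]]]]

q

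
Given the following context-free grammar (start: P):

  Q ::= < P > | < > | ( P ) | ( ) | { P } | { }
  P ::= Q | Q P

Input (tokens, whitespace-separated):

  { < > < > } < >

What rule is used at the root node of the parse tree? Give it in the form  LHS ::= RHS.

[P [Q { [P [Q < >] [P [Q < >]]] }] [P [Q < >]]]

P ::= Q P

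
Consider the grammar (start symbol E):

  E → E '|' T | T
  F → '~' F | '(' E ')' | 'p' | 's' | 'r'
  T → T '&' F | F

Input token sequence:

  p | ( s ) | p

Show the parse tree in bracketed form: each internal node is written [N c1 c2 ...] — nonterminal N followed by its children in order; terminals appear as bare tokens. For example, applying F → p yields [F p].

[E [E [E [T [F p]]] | [T [F ( [E [T [F s]]] )]]] | [T [F p]]]

E
E | T
E | T | T
T | T | T
F | T | T
p | T | T
p | F | T
p | ( E ) | T
p | ( T ) | T
p | ( F ) | T
p | ( s ) | T
p | ( s ) | F
p | ( s ) | p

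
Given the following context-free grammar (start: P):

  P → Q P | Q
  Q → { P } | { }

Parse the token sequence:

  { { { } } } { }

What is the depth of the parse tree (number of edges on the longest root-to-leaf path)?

6

[P [Q { [P [Q { [P [Q { }]] }]] }] [P [Q { }]]]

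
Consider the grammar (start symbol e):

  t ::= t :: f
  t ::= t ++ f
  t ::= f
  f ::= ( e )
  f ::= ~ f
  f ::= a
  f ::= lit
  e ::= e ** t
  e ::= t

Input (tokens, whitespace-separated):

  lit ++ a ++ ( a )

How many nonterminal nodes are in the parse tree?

10

[e [t [t [t [f lit]] ++ [f a]] ++ [f ( [e [t [f a]]] )]]]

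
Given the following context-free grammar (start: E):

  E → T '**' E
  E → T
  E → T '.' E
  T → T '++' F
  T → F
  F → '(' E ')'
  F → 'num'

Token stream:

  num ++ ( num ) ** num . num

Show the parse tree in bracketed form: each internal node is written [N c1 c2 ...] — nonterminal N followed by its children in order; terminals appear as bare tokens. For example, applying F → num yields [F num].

[E [T [T [F num]] ++ [F ( [E [T [F num]]] )]] ** [E [T [F num]] . [E [T [F num]]]]]

E
T ** E
T ++ F ** E
F ++ F ** E
num ++ F ** E
num ++ ( E ) ** E
num ++ ( T ) ** E
num ++ ( F ) ** E
num ++ ( num ) ** E
num ++ ( num ) ** T . E
num ++ ( num ) ** F . E
num ++ ( num ) ** num . E
num ++ ( num ) ** num . T
num ++ ( num ) ** num . F
num ++ ( num ) ** num . num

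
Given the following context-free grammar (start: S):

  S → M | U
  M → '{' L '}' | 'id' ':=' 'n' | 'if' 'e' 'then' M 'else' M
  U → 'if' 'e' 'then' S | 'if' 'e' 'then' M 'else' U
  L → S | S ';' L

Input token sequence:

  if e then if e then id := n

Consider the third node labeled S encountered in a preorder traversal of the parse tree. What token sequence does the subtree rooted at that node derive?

id := n

[S [U if e then [S [U if e then [S [M id := n]]]]]]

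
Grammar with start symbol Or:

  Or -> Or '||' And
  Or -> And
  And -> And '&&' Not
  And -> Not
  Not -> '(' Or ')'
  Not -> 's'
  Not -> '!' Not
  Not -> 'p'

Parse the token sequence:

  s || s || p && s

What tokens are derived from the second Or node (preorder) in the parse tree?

s || s

[Or [Or [Or [And [Not s]]] || [And [Not s]]] || [And [And [Not p]] && [Not s]]]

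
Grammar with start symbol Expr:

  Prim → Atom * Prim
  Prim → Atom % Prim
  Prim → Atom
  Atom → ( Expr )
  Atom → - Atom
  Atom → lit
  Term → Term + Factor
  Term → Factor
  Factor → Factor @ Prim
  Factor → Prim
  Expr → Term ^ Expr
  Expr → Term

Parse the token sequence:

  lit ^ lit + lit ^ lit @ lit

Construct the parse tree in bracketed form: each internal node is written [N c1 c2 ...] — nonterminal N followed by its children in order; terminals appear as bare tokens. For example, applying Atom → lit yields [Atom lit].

[Expr [Term [Factor [Prim [Atom lit]]]] ^ [Expr [Term [Term [Factor [Prim [Atom lit]]]] + [Factor [Prim [Atom lit]]]] ^ [Expr [Term [Factor [Factor [Prim [Atom lit]]] @ [Prim [Atom lit]]]]]]]

Expr
Term ^ Expr
Factor ^ Expr
Prim ^ Expr
Atom ^ Expr
lit ^ Expr
lit ^ Term ^ Expr
lit ^ Term + Factor ^ Expr
lit ^ Factor + Factor ^ Expr
lit ^ Prim + Factor ^ Expr
lit ^ Atom + Factor ^ Expr
lit ^ lit + Factor ^ Expr
lit ^ lit + Prim ^ Expr
lit ^ lit + Atom ^ Expr
lit ^ lit + lit ^ Expr
lit ^ lit + lit ^ Term
lit ^ lit + lit ^ Factor
lit ^ lit + lit ^ Factor @ Prim
lit ^ lit + lit ^ Prim @ Prim
lit ^ lit + lit ^ Atom @ Prim
lit ^ lit + lit ^ lit @ Prim
lit ^ lit + lit ^ lit @ Atom
lit ^ lit + lit ^ lit @ lit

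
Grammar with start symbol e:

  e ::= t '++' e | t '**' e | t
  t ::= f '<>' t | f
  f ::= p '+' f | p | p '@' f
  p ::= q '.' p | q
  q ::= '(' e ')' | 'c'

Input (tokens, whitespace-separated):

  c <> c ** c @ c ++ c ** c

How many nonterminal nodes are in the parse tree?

[e [t [f [p [q c]]] <> [t [f [p [q c]]]]] ** [e [t [f [p [q c]] @ [f [p [q c]]]]] ++ [e [t [f [p [q c]]]] ** [e [t [f [p [q c]]]]]]]]

27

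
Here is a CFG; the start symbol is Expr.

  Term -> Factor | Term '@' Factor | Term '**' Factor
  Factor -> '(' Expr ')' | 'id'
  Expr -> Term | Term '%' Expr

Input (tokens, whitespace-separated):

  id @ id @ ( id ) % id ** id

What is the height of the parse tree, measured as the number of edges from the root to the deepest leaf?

6

[Expr [Term [Term [Term [Factor id]] @ [Factor id]] @ [Factor ( [Expr [Term [Factor id]]] )]] % [Expr [Term [Term [Factor id]] ** [Factor id]]]]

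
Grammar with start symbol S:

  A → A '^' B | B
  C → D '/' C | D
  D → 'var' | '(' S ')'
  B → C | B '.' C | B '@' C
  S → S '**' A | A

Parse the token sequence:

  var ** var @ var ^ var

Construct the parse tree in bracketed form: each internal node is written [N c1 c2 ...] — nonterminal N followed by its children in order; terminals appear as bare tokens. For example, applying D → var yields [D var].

[S [S [A [B [C [D var]]]]] ** [A [A [B [B [C [D var]]] @ [C [D var]]]] ^ [B [C [D var]]]]]

S
S ** A
A ** A
B ** A
C ** A
D ** A
var ** A
var ** A ^ B
var ** B ^ B
var ** B @ C ^ B
var ** C @ C ^ B
var ** D @ C ^ B
var ** var @ C ^ B
var ** var @ D ^ B
var ** var @ var ^ B
var ** var @ var ^ C
var ** var @ var ^ D
var ** var @ var ^ var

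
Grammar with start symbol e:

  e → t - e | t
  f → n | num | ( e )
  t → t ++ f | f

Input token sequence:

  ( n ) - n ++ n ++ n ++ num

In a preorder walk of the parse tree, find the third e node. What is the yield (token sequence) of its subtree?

n ++ n ++ n ++ num

[e [t [f ( [e [t [f n]]] )]] - [e [t [t [t [t [f n]] ++ [f n]] ++ [f n]] ++ [f num]]]]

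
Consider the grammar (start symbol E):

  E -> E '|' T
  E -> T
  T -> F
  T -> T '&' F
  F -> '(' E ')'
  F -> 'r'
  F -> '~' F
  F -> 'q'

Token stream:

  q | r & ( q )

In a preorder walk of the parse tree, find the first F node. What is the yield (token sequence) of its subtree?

q

[E [E [T [F q]]] | [T [T [F r]] & [F ( [E [T [F q]]] )]]]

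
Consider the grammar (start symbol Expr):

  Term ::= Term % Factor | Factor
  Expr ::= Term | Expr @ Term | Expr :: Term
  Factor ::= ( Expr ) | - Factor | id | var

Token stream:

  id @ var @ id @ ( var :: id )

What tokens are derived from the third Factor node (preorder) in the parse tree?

[Expr [Expr [Expr [Expr [Term [Factor id]]] @ [Term [Factor var]]] @ [Term [Factor id]]] @ [Term [Factor ( [Expr [Expr [Term [Factor var]]] :: [Term [Factor id]]] )]]]

id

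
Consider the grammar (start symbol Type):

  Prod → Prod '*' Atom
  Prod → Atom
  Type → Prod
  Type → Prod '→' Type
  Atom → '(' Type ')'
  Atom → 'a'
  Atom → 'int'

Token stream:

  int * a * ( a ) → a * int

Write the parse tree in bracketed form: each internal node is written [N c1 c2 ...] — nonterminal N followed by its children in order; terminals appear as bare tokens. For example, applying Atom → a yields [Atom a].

[Type [Prod [Prod [Prod [Atom int]] * [Atom a]] * [Atom ( [Type [Prod [Atom a]]] )]] → [Type [Prod [Prod [Atom a]] * [Atom int]]]]

Type
Prod → Type
Prod * Atom → Type
Prod * Atom * Atom → Type
Atom * Atom * Atom → Type
int * Atom * Atom → Type
int * a * Atom → Type
int * a * ( Type ) → Type
int * a * ( Prod ) → Type
int * a * ( Atom ) → Type
int * a * ( a ) → Type
int * a * ( a ) → Prod
int * a * ( a ) → Prod * Atom
int * a * ( a ) → Atom * Atom
int * a * ( a ) → a * Atom
int * a * ( a ) → a * int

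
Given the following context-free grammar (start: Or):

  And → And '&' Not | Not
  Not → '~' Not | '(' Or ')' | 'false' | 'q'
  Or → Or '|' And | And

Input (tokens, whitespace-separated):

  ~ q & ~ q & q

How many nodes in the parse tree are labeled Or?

1

[Or [And [And [And [Not ~ [Not q]]] & [Not ~ [Not q]]] & [Not q]]]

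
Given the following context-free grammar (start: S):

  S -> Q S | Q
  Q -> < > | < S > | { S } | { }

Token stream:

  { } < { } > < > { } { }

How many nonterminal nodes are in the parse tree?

[S [Q { }] [S [Q < [S [Q { }]] >] [S [Q < >] [S [Q { }] [S [Q { }]]]]]]

12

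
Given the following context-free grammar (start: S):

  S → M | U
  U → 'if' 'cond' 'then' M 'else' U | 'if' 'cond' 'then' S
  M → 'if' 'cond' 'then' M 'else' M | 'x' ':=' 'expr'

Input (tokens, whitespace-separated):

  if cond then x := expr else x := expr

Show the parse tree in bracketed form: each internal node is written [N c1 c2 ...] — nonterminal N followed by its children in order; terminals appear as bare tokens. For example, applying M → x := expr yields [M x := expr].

[S [M if cond then [M x := expr] else [M x := expr]]]

S
M
if cond then M else M
if cond then x := expr else M
if cond then x := expr else x := expr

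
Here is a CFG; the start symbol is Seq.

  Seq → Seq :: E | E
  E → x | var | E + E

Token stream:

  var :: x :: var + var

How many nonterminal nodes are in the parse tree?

8

[Seq [Seq [Seq [E var]] :: [E x]] :: [E [E var] + [E var]]]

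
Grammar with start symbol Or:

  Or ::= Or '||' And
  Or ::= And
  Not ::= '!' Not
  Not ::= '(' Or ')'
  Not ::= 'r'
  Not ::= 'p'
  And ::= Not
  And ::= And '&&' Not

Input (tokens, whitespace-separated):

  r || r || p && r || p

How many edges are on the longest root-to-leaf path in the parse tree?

6

[Or [Or [Or [Or [And [Not r]]] || [And [Not r]]] || [And [And [Not p]] && [Not r]]] || [And [Not p]]]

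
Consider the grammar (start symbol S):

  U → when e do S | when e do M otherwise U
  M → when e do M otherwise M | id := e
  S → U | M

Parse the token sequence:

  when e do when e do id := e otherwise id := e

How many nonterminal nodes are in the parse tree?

6

[S [U when e do [S [M when e do [M id := e] otherwise [M id := e]]]]]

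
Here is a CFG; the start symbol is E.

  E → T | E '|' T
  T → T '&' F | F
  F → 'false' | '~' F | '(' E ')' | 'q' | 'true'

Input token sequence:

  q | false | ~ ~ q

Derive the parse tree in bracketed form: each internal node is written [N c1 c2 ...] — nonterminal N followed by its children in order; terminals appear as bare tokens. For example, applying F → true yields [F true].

[E [E [E [T [F q]]] | [T [F false]]] | [T [F ~ [F ~ [F q]]]]]

E
E | T
E | T | T
T | T | T
F | T | T
q | T | T
q | F | T
q | false | T
q | false | F
q | false | ~ F
q | false | ~ ~ F
q | false | ~ ~ q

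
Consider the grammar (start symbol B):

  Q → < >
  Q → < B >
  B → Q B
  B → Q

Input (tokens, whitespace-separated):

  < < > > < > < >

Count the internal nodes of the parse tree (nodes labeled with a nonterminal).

[B [Q < [B [Q < >]] >] [B [Q < >] [B [Q < >]]]]

8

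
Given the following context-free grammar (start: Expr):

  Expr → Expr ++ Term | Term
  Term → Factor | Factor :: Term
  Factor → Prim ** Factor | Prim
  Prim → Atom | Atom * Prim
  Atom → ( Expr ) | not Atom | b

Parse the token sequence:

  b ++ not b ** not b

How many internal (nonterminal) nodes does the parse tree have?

[Expr [Expr [Term [Factor [Prim [Atom b]]]]] ++ [Term [Factor [Prim [Atom not [Atom b]]] ** [Factor [Prim [Atom not [Atom b]]]]]]]

15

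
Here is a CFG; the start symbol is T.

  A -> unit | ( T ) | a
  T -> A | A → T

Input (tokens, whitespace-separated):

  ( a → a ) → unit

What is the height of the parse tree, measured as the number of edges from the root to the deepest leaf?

[T [A ( [T [A a] → [T [A a]]] )] → [T [A unit]]]

5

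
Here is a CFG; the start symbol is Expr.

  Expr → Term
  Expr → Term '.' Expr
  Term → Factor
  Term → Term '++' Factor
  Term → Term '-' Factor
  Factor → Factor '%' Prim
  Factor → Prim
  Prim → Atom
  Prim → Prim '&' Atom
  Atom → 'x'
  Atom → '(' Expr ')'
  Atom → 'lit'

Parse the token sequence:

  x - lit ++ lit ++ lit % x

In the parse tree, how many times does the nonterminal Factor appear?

[Expr [Term [Term [Term [Term [Factor [Prim [Atom x]]]] - [Factor [Prim [Atom lit]]]] ++ [Factor [Prim [Atom lit]]]] ++ [Factor [Factor [Prim [Atom lit]]] % [Prim [Atom x]]]]]

5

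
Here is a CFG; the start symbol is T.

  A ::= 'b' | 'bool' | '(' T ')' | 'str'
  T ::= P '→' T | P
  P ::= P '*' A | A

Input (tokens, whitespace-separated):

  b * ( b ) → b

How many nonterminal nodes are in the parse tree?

11

[T [P [P [A b]] * [A ( [T [P [A b]]] )]] → [T [P [A b]]]]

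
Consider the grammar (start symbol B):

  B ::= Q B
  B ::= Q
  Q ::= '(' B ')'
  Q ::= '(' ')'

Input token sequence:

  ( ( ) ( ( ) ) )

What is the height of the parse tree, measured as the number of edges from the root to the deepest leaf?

7

[B [Q ( [B [Q ( )] [B [Q ( [B [Q ( )]] )]]] )]]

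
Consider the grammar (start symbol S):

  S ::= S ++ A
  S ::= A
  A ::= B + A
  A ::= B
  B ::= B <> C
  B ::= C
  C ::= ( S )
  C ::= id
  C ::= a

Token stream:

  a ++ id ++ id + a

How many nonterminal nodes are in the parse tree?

15

[S [S [S [A [B [C a]]]] ++ [A [B [C id]]]] ++ [A [B [C id]] + [A [B [C a]]]]]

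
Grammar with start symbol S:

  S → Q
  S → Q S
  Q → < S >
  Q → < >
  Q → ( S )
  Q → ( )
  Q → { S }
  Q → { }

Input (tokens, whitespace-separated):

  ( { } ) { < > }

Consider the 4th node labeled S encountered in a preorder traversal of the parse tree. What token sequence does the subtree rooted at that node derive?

< >

[S [Q ( [S [Q { }]] )] [S [Q { [S [Q < >]] }]]]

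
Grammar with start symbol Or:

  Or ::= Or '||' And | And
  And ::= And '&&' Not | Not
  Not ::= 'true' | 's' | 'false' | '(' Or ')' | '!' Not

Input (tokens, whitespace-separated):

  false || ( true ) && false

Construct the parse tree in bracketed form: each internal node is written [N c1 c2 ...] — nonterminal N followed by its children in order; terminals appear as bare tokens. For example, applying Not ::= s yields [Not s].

[Or [Or [And [Not false]]] || [And [And [Not ( [Or [And [Not true]]] )]] && [Not false]]]

Or
Or || And
And || And
Not || And
false || And
false || And && Not
false || Not && Not
false || ( Or ) && Not
false || ( And ) && Not
false || ( Not ) && Not
false || ( true ) && Not
false || ( true ) && false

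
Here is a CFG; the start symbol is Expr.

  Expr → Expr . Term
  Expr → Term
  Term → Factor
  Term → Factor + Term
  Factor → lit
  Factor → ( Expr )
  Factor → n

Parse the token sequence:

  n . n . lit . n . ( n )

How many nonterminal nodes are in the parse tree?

[Expr [Expr [Expr [Expr [Expr [Term [Factor n]]] . [Term [Factor n]]] . [Term [Factor lit]]] . [Term [Factor n]]] . [Term [Factor ( [Expr [Term [Factor n]]] )]]]

18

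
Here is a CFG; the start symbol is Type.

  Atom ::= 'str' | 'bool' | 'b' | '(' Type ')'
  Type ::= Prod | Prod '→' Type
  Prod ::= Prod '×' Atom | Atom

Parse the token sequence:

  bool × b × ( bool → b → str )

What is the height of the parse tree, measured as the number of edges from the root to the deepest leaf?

[Type [Prod [Prod [Prod [Atom bool]] × [Atom b]] × [Atom ( [Type [Prod [Atom bool]] → [Type [Prod [Atom b]] → [Type [Prod [Atom str]]]]] )]]]

8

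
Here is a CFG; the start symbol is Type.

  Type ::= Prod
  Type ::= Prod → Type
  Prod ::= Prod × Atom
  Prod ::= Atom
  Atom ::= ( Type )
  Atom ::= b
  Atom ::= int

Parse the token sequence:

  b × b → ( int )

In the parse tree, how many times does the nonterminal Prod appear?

[Type [Prod [Prod [Atom b]] × [Atom b]] → [Type [Prod [Atom ( [Type [Prod [Atom int]]] )]]]]

4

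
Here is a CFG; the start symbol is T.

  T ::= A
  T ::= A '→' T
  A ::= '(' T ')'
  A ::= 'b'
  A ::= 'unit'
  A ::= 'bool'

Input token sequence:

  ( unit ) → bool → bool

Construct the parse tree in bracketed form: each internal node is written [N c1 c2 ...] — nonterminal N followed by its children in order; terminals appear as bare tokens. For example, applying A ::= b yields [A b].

[T [A ( [T [A unit]] )] → [T [A bool] → [T [A bool]]]]

T
A → T
( T ) → T
( A ) → T
( unit ) → T
( unit ) → A → T
( unit ) → bool → T
( unit ) → bool → A
( unit ) → bool → bool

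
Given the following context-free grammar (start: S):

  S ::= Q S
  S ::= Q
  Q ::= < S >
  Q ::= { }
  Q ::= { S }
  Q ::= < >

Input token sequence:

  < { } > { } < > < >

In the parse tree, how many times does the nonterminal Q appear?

5

[S [Q < [S [Q { }]] >] [S [Q { }] [S [Q < >] [S [Q < >]]]]]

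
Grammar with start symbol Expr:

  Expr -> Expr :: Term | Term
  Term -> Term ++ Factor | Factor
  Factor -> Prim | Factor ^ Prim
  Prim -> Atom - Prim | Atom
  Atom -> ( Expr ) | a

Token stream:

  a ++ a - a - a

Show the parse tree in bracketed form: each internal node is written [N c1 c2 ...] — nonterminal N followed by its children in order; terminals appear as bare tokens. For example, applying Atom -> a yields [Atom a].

Expr
Term
Term ++ Factor
Factor ++ Factor
Prim ++ Factor
Atom ++ Factor
a ++ Factor
a ++ Prim
a ++ Atom - Prim
a ++ a - Prim
a ++ a - Atom - Prim
a ++ a - a - Prim
a ++ a - a - Atom
a ++ a - a - a

[Expr [Term [Term [Factor [Prim [Atom a]]]] ++ [Factor [Prim [Atom a] - [Prim [Atom a] - [Prim [Atom a]]]]]]]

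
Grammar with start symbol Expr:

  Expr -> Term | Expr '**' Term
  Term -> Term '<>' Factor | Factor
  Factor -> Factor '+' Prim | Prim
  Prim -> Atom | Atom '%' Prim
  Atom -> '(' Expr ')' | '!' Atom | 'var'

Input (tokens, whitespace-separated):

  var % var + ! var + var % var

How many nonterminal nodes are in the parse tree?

16

[Expr [Term [Factor [Factor [Factor [Prim [Atom var] % [Prim [Atom var]]]] + [Prim [Atom ! [Atom var]]]] + [Prim [Atom var] % [Prim [Atom var]]]]]]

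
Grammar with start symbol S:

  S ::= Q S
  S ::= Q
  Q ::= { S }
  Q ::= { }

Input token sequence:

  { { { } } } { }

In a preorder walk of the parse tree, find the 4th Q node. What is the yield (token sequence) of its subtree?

[S [Q { [S [Q { [S [Q { }]] }]] }] [S [Q { }]]]

{ }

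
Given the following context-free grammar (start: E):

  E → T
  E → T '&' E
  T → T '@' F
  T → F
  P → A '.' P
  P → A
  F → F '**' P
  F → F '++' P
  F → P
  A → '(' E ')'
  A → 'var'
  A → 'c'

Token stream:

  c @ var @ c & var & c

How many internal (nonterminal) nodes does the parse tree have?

[E [T [T [T [F [P [A c]]]] @ [F [P [A var]]]] @ [F [P [A c]]]] & [E [T [F [P [A var]]]] & [E [T [F [P [A c]]]]]]]

23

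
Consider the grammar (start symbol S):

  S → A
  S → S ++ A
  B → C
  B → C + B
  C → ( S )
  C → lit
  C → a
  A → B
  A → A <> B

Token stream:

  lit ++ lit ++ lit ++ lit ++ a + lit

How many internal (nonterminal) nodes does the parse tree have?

[S [S [S [S [S [A [B [C lit]]]] ++ [A [B [C lit]]]] ++ [A [B [C lit]]]] ++ [A [B [C lit]]]] ++ [A [B [C a] + [B [C lit]]]]]

22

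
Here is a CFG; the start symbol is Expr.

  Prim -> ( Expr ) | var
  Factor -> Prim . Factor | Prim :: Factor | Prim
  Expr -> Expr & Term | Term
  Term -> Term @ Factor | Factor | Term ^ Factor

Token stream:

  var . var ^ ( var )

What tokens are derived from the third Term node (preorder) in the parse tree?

var

[Expr [Term [Term [Factor [Prim var] . [Factor [Prim var]]]] ^ [Factor [Prim ( [Expr [Term [Factor [Prim var]]]] )]]]]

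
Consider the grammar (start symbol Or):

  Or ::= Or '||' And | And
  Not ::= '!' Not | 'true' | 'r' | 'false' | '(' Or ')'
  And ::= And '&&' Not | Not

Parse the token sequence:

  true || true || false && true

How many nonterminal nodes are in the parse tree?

[Or [Or [Or [And [Not true]]] || [And [Not true]]] || [And [And [Not false]] && [Not true]]]

11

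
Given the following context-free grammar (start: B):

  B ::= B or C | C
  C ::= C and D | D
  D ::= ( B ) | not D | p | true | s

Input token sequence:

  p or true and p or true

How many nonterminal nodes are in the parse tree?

[B [B [B [C [D p]]] or [C [C [D true]] and [D p]]] or [C [D true]]]

11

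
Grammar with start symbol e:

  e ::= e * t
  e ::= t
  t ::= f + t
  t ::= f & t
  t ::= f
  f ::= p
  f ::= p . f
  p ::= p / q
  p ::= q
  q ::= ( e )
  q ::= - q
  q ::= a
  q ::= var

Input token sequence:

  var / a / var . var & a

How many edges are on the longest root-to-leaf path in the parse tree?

[e [t [f [p [p [p [q var]] / [q a]] / [q var]] . [f [p [q var]]]] & [t [f [p [q a]]]]]]

7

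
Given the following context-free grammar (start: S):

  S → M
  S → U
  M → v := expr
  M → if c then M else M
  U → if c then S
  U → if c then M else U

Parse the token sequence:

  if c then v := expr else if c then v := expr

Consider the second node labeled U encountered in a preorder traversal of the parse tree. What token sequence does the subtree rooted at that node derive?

[S [U if c then [M v := expr] else [U if c then [S [M v := expr]]]]]

if c then v := expr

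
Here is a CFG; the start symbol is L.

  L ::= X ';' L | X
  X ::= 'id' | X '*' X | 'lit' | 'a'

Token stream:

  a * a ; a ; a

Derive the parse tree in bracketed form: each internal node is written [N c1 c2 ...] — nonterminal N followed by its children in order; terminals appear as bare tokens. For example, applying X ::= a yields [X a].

[L [X [X a] * [X a]] ; [L [X a] ; [L [X a]]]]

L
X ; L
X * X ; L
a * X ; L
a * a ; L
a * a ; X ; L
a * a ; a ; L
a * a ; a ; X
a * a ; a ; a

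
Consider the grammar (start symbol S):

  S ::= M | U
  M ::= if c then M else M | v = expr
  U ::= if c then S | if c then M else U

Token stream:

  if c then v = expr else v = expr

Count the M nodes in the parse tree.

[S [M if c then [M v = expr] else [M v = expr]]]

3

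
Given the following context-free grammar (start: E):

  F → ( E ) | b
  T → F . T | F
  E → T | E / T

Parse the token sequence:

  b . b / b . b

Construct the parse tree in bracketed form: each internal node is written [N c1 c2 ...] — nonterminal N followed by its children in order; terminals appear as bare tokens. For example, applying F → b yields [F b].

E
E / T
T / T
F . T / T
b . T / T
b . F / T
b . b / T
b . b / F . T
b . b / b . T
b . b / b . F
b . b / b . b

[E [E [T [F b] . [T [F b]]]] / [T [F b] . [T [F b]]]]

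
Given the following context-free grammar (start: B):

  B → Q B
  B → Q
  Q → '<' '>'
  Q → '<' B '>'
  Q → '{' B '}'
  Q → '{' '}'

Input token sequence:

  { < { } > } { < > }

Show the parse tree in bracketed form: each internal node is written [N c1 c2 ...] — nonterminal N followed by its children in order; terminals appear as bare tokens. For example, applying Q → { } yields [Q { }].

[B [Q { [B [Q < [B [Q { }]] >]] }] [B [Q { [B [Q < >]] }]]]

B
Q B
{ B } B
{ Q } B
{ < B > } B
{ < Q > } B
{ < { } > } B
{ < { } > } Q
{ < { } > } { B }
{ < { } > } { Q }
{ < { } > } { < > }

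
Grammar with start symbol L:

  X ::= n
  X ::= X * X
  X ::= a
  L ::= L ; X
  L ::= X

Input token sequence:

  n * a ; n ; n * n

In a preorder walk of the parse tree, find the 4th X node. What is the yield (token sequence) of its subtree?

[L [L [L [X [X n] * [X a]]] ; [X n]] ; [X [X n] * [X n]]]

n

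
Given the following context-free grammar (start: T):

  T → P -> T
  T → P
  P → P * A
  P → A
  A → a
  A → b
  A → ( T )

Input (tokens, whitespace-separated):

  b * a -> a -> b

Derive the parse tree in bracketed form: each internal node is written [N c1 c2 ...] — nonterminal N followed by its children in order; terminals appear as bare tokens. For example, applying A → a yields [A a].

T
P -> T
P * A -> T
A * A -> T
b * A -> T
b * a -> T
b * a -> P -> T
b * a -> A -> T
b * a -> a -> T
b * a -> a -> P
b * a -> a -> A
b * a -> a -> b

[T [P [P [A b]] * [A a]] -> [T [P [A a]] -> [T [P [A b]]]]]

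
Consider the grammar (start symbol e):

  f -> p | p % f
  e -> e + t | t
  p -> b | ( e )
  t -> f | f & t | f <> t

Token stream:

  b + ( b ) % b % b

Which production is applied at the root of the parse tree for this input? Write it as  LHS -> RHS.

[e [e [t [f [p b]]]] + [t [f [p ( [e [t [f [p b]]]] )] % [f [p b] % [f [p b]]]]]]

e -> e + t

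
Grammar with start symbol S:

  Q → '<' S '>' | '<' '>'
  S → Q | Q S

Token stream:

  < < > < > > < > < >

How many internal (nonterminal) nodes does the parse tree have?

10

[S [Q < [S [Q < >] [S [Q < >]]] >] [S [Q < >] [S [Q < >]]]]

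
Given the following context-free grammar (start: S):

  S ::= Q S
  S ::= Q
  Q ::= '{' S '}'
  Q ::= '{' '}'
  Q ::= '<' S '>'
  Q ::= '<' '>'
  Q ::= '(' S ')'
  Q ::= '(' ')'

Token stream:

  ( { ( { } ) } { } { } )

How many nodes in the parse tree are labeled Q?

6

[S [Q ( [S [Q { [S [Q ( [S [Q { }]] )]] }] [S [Q { }] [S [Q { }]]]] )]]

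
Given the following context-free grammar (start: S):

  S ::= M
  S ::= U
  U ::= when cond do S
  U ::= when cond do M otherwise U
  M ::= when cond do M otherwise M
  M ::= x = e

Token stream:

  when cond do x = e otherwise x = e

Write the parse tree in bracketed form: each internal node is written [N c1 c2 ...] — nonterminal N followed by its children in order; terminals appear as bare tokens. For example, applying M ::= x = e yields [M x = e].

S
M
when cond do M otherwise M
when cond do x = e otherwise M
when cond do x = e otherwise x = e

[S [M when cond do [M x = e] otherwise [M x = e]]]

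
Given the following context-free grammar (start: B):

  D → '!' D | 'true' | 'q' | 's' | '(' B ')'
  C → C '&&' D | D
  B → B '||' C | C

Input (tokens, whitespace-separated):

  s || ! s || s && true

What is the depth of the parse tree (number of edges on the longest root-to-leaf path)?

[B [B [B [C [D s]]] || [C [D ! [D s]]]] || [C [C [D s]] && [D true]]]

5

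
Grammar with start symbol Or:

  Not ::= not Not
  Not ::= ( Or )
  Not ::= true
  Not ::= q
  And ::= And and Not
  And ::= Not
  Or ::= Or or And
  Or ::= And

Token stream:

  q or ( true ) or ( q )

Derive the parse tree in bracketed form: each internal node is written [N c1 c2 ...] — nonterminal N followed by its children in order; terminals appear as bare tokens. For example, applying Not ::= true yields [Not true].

Or
Or or And
Or or And or And
And or And or And
Not or And or And
q or And or And
q or Not or And
q or ( Or ) or And
q or ( And ) or And
q or ( Not ) or And
q or ( true ) or And
q or ( true ) or Not
q or ( true ) or ( Or )
q or ( true ) or ( And )
q or ( true ) or ( Not )
q or ( true ) or ( q )

[Or [Or [Or [And [Not q]]] or [And [Not ( [Or [And [Not true]]] )]]] or [And [Not ( [Or [And [Not q]]] )]]]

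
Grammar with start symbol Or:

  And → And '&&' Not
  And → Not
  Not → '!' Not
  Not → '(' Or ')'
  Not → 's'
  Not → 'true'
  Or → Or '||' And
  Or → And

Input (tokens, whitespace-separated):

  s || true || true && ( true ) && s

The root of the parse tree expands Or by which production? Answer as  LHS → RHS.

Or → Or '||' And

[Or [Or [Or [And [Not s]]] || [And [Not true]]] || [And [And [And [Not true]] && [Not ( [Or [And [Not true]]] )]] && [Not s]]]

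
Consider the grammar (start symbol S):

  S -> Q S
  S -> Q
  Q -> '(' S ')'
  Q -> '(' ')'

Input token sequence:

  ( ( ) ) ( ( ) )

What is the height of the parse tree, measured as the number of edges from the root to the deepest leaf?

5

[S [Q ( [S [Q ( )]] )] [S [Q ( [S [Q ( )]] )]]]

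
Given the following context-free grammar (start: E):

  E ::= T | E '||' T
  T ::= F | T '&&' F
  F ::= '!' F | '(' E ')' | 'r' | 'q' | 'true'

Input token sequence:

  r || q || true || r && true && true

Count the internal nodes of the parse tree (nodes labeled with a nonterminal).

[E [E [E [E [T [F r]]] || [T [F q]]] || [T [F true]]] || [T [T [T [F r]] && [F true]] && [F true]]]

16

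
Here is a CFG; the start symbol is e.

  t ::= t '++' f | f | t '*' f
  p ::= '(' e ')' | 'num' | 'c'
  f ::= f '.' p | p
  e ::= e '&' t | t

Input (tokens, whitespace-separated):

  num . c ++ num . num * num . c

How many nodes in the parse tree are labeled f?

6

[e [t [t [t [f [f [p num]] . [p c]]] ++ [f [f [p num]] . [p num]]] * [f [f [p num]] . [p c]]]]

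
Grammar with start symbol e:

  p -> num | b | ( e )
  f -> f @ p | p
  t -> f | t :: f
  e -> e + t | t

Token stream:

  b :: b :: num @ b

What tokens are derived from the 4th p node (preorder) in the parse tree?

[e [t [t [t [f [p b]]] :: [f [p b]]] :: [f [f [p num]] @ [p b]]]]

b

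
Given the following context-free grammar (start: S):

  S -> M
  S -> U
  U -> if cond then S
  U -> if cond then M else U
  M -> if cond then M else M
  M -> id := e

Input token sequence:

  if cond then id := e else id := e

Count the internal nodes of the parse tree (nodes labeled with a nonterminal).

4

[S [M if cond then [M id := e] else [M id := e]]]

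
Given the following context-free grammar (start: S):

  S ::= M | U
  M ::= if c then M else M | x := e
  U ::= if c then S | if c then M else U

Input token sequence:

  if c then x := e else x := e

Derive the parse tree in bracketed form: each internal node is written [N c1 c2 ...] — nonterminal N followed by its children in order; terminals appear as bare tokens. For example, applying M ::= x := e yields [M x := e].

S
M
if c then M else M
if c then x := e else M
if c then x := e else x := e

[S [M if c then [M x := e] else [M x := e]]]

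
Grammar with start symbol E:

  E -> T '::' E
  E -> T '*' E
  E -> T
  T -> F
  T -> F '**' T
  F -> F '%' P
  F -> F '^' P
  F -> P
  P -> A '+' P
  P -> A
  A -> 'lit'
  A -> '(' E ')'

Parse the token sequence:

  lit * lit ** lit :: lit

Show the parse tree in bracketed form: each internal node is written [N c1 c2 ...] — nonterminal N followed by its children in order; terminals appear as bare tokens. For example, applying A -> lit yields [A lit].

E
T * E
F * E
P * E
A * E
lit * E
lit * T :: E
lit * F ** T :: E
lit * P ** T :: E
lit * A ** T :: E
lit * lit ** T :: E
lit * lit ** F :: E
lit * lit ** P :: E
lit * lit ** A :: E
lit * lit ** lit :: E
lit * lit ** lit :: T
lit * lit ** lit :: F
lit * lit ** lit :: P
lit * lit ** lit :: A
lit * lit ** lit :: lit

[E [T [F [P [A lit]]]] * [E [T [F [P [A lit]]] ** [T [F [P [A lit]]]]] :: [E [T [F [P [A lit]]]]]]]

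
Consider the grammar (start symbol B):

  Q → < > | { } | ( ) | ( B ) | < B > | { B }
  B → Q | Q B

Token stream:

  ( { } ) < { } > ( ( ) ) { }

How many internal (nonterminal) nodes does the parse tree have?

14

[B [Q ( [B [Q { }]] )] [B [Q < [B [Q { }]] >] [B [Q ( [B [Q ( )]] )] [B [Q { }]]]]]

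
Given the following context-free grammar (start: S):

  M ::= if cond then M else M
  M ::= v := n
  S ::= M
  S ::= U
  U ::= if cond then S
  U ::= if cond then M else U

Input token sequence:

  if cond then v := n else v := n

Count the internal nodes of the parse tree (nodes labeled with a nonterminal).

[S [M if cond then [M v := n] else [M v := n]]]

4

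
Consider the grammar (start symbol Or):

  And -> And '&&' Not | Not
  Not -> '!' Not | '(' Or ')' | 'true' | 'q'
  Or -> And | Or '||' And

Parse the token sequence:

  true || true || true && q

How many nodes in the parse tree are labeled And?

4

[Or [Or [Or [And [Not true]]] || [And [Not true]]] || [And [And [Not true]] && [Not q]]]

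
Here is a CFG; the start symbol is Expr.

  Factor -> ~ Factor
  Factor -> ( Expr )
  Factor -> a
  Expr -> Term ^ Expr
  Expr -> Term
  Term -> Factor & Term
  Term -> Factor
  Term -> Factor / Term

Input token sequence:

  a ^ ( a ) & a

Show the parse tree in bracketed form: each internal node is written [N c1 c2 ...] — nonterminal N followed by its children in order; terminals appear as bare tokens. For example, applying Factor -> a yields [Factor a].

Expr
Term ^ Expr
Factor ^ Expr
a ^ Expr
a ^ Term
a ^ Factor & Term
a ^ ( Expr ) & Term
a ^ ( Term ) & Term
a ^ ( Factor ) & Term
a ^ ( a ) & Term
a ^ ( a ) & Factor
a ^ ( a ) & a

[Expr [Term [Factor a]] ^ [Expr [Term [Factor ( [Expr [Term [Factor a]]] )] & [Term [Factor a]]]]]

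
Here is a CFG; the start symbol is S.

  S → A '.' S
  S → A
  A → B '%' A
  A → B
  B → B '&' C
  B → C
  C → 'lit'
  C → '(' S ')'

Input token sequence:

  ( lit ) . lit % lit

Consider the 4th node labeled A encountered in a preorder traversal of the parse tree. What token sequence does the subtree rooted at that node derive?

lit

[S [A [B [C ( [S [A [B [C lit]]]] )]]] . [S [A [B [C lit]] % [A [B [C lit]]]]]]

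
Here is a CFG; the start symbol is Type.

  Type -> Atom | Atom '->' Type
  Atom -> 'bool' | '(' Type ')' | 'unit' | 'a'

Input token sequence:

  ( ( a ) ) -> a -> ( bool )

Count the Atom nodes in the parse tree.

[Type [Atom ( [Type [Atom ( [Type [Atom a]] )]] )] -> [Type [Atom a] -> [Type [Atom ( [Type [Atom bool]] )]]]]

6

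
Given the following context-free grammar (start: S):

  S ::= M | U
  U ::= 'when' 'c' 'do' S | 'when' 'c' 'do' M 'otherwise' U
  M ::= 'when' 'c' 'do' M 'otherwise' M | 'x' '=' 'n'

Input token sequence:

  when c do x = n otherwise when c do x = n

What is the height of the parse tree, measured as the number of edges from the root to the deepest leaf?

[S [U when c do [M x = n] otherwise [U when c do [S [M x = n]]]]]

5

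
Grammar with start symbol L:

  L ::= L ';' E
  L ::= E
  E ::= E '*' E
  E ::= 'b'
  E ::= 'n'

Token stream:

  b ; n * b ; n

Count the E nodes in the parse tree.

5

[L [L [L [E b]] ; [E [E n] * [E b]]] ; [E n]]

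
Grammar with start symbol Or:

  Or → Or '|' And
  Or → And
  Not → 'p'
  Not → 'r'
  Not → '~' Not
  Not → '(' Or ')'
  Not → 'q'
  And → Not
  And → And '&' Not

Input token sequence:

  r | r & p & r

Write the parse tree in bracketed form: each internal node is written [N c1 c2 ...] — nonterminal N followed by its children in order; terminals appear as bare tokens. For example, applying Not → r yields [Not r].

[Or [Or [And [Not r]]] | [And [And [And [Not r]] & [Not p]] & [Not r]]]

Or
Or | And
And | And
Not | And
r | And
r | And & Not
r | And & Not & Not
r | Not & Not & Not
r | r & Not & Not
r | r & p & Not
r | r & p & r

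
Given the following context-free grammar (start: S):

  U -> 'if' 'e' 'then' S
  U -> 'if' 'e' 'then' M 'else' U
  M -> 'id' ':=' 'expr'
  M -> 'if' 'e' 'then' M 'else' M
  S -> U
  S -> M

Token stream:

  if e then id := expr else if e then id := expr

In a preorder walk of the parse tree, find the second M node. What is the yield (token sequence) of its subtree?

[S [U if e then [M id := expr] else [U if e then [S [M id := expr]]]]]

id := expr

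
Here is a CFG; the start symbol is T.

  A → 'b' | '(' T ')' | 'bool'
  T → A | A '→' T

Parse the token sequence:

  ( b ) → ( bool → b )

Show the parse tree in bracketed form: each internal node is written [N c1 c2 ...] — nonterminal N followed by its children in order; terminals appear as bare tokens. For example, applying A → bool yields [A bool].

[T [A ( [T [A b]] )] → [T [A ( [T [A bool] → [T [A b]]] )]]]

T
A → T
( T ) → T
( A ) → T
( b ) → T
( b ) → A
( b ) → ( T )
( b ) → ( A → T )
( b ) → ( bool → T )
( b ) → ( bool → A )
( b ) → ( bool → b )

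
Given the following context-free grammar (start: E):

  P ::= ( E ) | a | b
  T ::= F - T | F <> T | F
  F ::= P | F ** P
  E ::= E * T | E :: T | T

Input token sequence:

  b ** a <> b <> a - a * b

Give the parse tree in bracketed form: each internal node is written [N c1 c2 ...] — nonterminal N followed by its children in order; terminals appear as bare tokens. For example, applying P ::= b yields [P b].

E
E * T
T * T
F <> T * T
F ** P <> T * T
P ** P <> T * T
b ** P <> T * T
b ** a <> T * T
b ** a <> F <> T * T
b ** a <> P <> T * T
b ** a <> b <> T * T
b ** a <> b <> F - T * T
b ** a <> b <> P - T * T
b ** a <> b <> a - T * T
b ** a <> b <> a - F * T
b ** a <> b <> a - P * T
b ** a <> b <> a - a * T
b ** a <> b <> a - a * F
b ** a <> b <> a - a * P
b ** a <> b <> a - a * b

[E [E [T [F [F [P b]] ** [P a]] <> [T [F [P b]] <> [T [F [P a]] - [T [F [P a]]]]]]] * [T [F [P b]]]]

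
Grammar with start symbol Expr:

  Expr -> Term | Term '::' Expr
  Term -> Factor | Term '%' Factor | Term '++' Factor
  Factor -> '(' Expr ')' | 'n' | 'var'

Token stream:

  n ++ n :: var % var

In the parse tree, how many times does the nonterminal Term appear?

4

[Expr [Term [Term [Factor n]] ++ [Factor n]] :: [Expr [Term [Term [Factor var]] % [Factor var]]]]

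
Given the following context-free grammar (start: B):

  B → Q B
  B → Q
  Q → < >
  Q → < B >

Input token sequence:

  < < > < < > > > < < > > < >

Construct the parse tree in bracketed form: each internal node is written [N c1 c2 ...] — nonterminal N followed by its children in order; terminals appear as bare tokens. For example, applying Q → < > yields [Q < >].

[B [Q < [B [Q < >] [B [Q < [B [Q < >]] >]]] >] [B [Q < [B [Q < >]] >] [B [Q < >]]]]

B
Q B
< B > B
< Q B > B
< < > B > B
< < > Q > B
< < > < B > > B
< < > < Q > > B
< < > < < > > > B
< < > < < > > > Q B
< < > < < > > > < B > B
< < > < < > > > < Q > B
< < > < < > > > < < > > B
< < > < < > > > < < > > Q
< < > < < > > > < < > > < >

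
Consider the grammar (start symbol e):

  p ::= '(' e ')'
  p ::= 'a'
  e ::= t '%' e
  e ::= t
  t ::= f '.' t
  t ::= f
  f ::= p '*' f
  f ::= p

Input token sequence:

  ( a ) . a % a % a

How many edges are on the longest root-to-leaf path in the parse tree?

8

[e [t [f [p ( [e [t [f [p a]]]] )]] . [t [f [p a]]]] % [e [t [f [p a]]] % [e [t [f [p a]]]]]]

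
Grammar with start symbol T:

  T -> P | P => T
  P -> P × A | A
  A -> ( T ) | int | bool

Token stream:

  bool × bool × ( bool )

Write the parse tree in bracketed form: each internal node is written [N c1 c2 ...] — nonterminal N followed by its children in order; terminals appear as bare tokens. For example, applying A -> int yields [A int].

[T [P [P [P [A bool]] × [A bool]] × [A ( [T [P [A bool]]] )]]]

T
P
P × A
P × A × A
A × A × A
bool × A × A
bool × bool × A
bool × bool × ( T )
bool × bool × ( P )
bool × bool × ( A )
bool × bool × ( bool )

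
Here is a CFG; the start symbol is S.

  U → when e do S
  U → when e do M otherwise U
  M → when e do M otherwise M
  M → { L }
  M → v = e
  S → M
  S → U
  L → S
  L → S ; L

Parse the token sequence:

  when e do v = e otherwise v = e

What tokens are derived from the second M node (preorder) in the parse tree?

v = e

[S [M when e do [M v = e] otherwise [M v = e]]]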